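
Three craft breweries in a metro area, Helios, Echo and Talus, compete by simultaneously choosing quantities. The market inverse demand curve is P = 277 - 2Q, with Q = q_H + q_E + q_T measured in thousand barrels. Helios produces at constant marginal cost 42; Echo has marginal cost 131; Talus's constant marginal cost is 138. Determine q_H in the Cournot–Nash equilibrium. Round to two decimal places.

52.50

Helios's profit: π_H = (277 - 2Q)q_H - (42q_H). Setting ∂π_H/∂q_H = 0: 235 - 4q_H - 2(q_E + q_T) = 0.
Echo's first-order condition: 146 - 4q_E - 2(q_H + q_T) = 0.
Talus's profit: π_T = (277 - 2Q)q_T - (138q_T). Setting ∂π_T/∂q_T = 0: 139 - 4q_T - 2(q_H + q_E) = 0.
Summing all 3 equations gives 520 − 8Q = 0, hence Q = 65.
Back-substituting: q_H = (235 − 130)/2 = 105/2, q_E = (146 − 130)/2 = 8, q_T = (139 − 130)/2 = 9/2.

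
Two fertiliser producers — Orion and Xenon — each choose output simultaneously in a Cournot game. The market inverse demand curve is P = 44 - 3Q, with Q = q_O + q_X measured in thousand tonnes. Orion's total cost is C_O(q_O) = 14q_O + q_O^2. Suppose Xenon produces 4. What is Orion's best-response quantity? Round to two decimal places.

With the rival's output fixed at 4, Orion's profit is π_O = (44 - 3·4 - 3q_O)q_O - (14q_O + q_O²) = (32 - 3q_O)q_O - (14q_O + q_O²).
∂π_O/∂q_O = 18 - 8q_O = 0, so q_O = 9/4.

2.25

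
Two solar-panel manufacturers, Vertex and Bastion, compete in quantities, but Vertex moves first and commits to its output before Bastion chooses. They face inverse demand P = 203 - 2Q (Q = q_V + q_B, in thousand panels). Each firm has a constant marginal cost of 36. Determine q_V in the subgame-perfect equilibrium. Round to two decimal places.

41.75

Solve by backward induction. Given q_V, the follower Bastion maximises π_B = (203 - 2q_V - 2q_B)q_B - 36q_B.
∂π_B/∂q_B = 167 - 2q_V - 4q_B = 0 gives the reaction function q_B = (167 - 2q_V)/4.
Vertex substitutes q_B(q_V) into its own profit: π_V = q_V(203 - 2q_V - (167 - 2q_V)/2) - 36q_V = (239/2 - q_V)q_V - 36q_V.
Leader FOC: 167/2 - 2q_V = 0, so q_V = 167/4.
Then q_B = (167 - 2·(167/4))/4 = 167/8.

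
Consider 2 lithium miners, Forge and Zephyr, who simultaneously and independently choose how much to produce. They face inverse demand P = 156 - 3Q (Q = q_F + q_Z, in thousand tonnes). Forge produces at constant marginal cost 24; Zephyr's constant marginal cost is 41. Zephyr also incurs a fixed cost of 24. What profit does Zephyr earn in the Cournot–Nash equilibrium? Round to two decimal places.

331.70

Forge's profit: π_F = (156 - 3Q)q_F - (24q_F). Setting ∂π_F/∂q_F = 0: 132 - 6q_F - 3(q_Z) = 0.
Zephyr's profit: π_Z = (156 - 3Q)q_Z - (41q_Z). Setting ∂π_Z/∂q_Z = 0: 115 - 6q_Z - 3(q_F) = 0.
Rearranging gives the reaction functions q_F = (132 - 3q_Z)/6 and q_Z = (115 - 3q_F)/6.
Solving the pair: q_F = 149/9, q_Z = 98/9.
Price P = 156 - 3·(247/9) = 221/3.
Zephyr's profit: (221/3 - 41)·(98/9) - 24 = 331.7037.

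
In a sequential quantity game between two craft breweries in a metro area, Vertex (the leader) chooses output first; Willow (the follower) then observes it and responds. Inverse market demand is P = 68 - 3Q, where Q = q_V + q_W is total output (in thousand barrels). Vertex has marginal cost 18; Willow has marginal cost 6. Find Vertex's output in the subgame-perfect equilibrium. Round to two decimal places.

The follower Willow best-responds to any q_V: π_W = (68 - 3Q)q_W - 6q_W.
Setting the follower's marginal profit to zero, 62 - 3q_V - 6q_W = 0, i.e. q_W = (62 - 3q_V)/6.
The leader anticipates this reaction. Substituting into P = 68 - 3Q gives P = 37 - (3/2)q_V, so π_V = (37 - (3/2)q_V)q_V - 18q_V.
The leader's first-order condition 19 - 3q_V = 0 yields q_V = 19/3.
Then q_W = (62 - 3·(19/3))/6 = 43/6.

6.33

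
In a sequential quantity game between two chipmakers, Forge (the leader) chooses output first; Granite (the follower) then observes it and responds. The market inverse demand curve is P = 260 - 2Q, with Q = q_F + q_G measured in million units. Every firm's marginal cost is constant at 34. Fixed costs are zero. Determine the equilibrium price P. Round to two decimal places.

The follower Granite best-responds to any q_F: π_G = (260 - 2Q)q_G - 34q_G.
Setting the follower's marginal profit to zero, 226 - 2q_F - 4q_G = 0, i.e. q_G = (226 - 2q_F)/4.
Forge substitutes q_G(q_F) into its own profit: π_F = q_F(260 - 2q_F - (226 - 2q_F)/2) - 34q_F = (147 - q_F)q_F - 34q_F.
Maximising: ∂π_F/∂q_F = 113 - 2q_F = 0, giving q_F = 113/2.
Then q_G = (226 - 2·(113/2))/4 = 113/4.
Total output Q = 339/4, so price P = 260 - 2·(339/4) = 181/2.

90.50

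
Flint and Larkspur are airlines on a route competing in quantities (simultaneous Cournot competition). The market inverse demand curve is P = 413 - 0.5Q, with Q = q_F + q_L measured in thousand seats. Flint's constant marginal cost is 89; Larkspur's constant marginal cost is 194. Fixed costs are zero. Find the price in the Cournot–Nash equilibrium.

232

Flint's profit: π_F = (413 - 0.5Q)q_F - (89q_F). Setting ∂π_F/∂q_F = 0: 324 - q_F - (1/2)(q_L) = 0.
Larkspur's first-order condition: 219 - q_L - (1/2)(q_F) = 0.
Best responses: q_F = (324 - (1/2)q_L), q_L = (219 - (1/2)q_F).
Solving the pair: q_F = 286, q_L = 76.
Total output Q = 362, so price P = 413 - (1/2)·362 = 232.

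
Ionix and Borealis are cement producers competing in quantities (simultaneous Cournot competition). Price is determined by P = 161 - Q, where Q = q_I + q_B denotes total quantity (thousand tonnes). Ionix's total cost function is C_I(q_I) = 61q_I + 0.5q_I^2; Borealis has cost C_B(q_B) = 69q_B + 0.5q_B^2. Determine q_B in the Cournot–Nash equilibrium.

22

Ionix's profit: π_I = (161 - Q)q_I - (61q_I + (1/2)q_I²). Setting ∂π_I/∂q_I = 0: 100 - 3q_I - (q_B) = 0.
Borealis's profit: π_B = (161 - Q)q_B - (69q_B + (1/2)q_B²). Setting ∂π_B/∂q_B = 0: 92 - 3q_B - (q_I) = 0.
Rearranging gives the reaction functions q_I = (100 - q_B)/3 and q_B = (92 - q_I)/3.
Solving the pair: q_I = 26, q_B = 22.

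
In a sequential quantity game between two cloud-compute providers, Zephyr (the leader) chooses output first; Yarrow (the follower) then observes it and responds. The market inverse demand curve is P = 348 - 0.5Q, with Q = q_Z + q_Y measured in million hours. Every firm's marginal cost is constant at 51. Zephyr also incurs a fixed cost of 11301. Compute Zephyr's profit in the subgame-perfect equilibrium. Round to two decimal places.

10751.25

The follower Yarrow best-responds to any q_Z: π_Y = (348 - 0.5Q)q_Y - 51q_Y.
Follower FOC: 297 - (1/2)q_Z - q_Y = 0, so q_Y(q_Z) = (297 - (1/2)q_Z).
The leader anticipates this reaction. Substituting into P = 348 - 0.5Q gives P = 399/2 - (1/4)q_Z, so π_Z = (399/2 - (1/4)q_Z)q_Z - 51q_Z.
Leader FOC: 297/2 - (1/2)q_Z = 0, so q_Z = 297.
Then q_Y = (297 - (1/2)·297) = 297/2.
Price P = 348 - (1/2)·(891/2) = 501/4.
Zephyr's profit: (501/4 - 51)·297 - 11301 = 10751.2500.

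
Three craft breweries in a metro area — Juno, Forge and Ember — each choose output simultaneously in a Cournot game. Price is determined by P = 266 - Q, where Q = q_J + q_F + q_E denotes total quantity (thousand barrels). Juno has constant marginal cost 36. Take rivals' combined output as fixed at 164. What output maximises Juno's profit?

With rivals' combined output fixed at 164, Juno's profit is π_J = (266 - 164 - q_J)q_J - (36q_J) = (102 - q_J)q_J - (36q_J).
∂π_J/∂q_J = 66 - 2q_J = 0, so q_J = 33.

33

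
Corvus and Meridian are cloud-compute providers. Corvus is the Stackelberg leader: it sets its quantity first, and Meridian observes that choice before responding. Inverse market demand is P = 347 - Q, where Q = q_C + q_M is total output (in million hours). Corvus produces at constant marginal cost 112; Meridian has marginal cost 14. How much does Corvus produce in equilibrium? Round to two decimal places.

Solve by backward induction. Given q_C, the follower Meridian maximises π_M = (347 - q_C - q_M)q_M - 14q_M.
∂π_M/∂q_M = 333 - q_C - 2q_M = 0 gives the reaction function q_M = (333 - q_C)/2.
The leader anticipates this reaction. Substituting into P = 347 - Q gives P = 361/2 - (1/2)q_C, so π_C = (361/2 - (1/2)q_C)q_C - 112q_C.
Maximising: ∂π_C/∂q_C = 137/2 - q_C = 0, giving q_C = 137/2.
Then q_M = (333 - 137/2)/2 = 529/4.

68.50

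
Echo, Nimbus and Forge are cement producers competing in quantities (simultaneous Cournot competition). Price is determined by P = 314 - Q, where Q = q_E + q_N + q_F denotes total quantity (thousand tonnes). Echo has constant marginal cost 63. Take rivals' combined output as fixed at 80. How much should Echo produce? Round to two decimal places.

With rivals' combined output fixed at 80, Echo's profit is π_E = (314 - 80 - q_E)q_E - (63q_E) = (234 - q_E)q_E - (63q_E).
∂π_E/∂q_E = 171 - 2q_E = 0, so q_E = 171/2.

85.50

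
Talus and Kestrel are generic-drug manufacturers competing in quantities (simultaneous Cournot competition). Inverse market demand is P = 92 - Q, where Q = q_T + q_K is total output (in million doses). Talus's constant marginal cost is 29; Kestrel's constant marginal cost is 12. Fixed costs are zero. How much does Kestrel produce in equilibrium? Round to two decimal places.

32.33

Talus's profit: π_T = (92 - Q)q_T - (29q_T). Setting ∂π_T/∂q_T = 0: 63 - 2q_T - (q_K) = 0.
Kestrel's first-order condition: 80 - 2q_K - (q_T) = 0.
Best responses: q_T = (63 - q_K)/2, q_K = (80 - q_T)/2.
Substituting one into the other gives q_T = 46/3 and q_K = 97/3.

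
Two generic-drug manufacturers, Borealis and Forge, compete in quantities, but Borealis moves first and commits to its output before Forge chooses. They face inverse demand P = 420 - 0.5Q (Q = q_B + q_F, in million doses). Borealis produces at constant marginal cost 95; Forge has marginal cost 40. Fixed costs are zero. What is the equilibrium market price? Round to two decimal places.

Solve by backward induction. Given q_B, the follower Forge maximises π_F = (420 - (1/2)q_B - (1/2)q_F)q_F - 40q_F.
∂π_F/∂q_F = 380 - (1/2)q_B - q_F = 0 gives the reaction function q_F = (380 - (1/2)q_B).
The leader anticipates this reaction. Substituting into P = 420 - 0.5Q gives P = 230 - (1/4)q_B, so π_B = (230 - (1/4)q_B)q_B - 95q_B.
Maximising: ∂π_B/∂q_B = 135 - (1/2)q_B = 0, giving q_B = 270.
Then q_F = (380 - (1/2)·270) = 245.
Total output Q = 515, so price P = 420 - (1/2)·515 = 325/2.

162.50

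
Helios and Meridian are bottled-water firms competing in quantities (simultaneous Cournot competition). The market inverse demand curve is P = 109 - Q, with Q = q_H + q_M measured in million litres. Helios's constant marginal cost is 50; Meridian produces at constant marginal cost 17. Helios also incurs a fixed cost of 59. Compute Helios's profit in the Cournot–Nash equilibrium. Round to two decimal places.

Helios's profit: π_H = (109 - Q)q_H - (50q_H). Setting ∂π_H/∂q_H = 0: 59 - 2q_H - (q_M) = 0.
Meridian's first-order condition: 92 - 2q_M - (q_H) = 0.
So q_H = (59 - q_M)/2 and q_M = (92 - q_H)/2.
Substituting one into the other gives q_H = 26/3 and q_M = 125/3.
Price P = 109 - 151/3 = 176/3.
Helios's profit: (176/3 - 50)·(26/3) - 59 = 145/9.

16.11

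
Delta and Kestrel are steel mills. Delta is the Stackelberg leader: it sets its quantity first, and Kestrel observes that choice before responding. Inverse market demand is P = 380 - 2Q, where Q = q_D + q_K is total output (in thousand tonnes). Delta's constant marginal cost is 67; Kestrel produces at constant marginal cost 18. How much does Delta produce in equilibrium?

Solve by backward induction. Given q_D, the follower Kestrel maximises π_K = (380 - 2q_D - 2q_K)q_K - 18q_K.
∂π_K/∂q_K = 362 - 2q_D - 4q_K = 0 gives the reaction function q_K = (362 - 2q_D)/4.
The leader anticipates this reaction. Substituting into P = 380 - 2Q gives P = 199 - q_D, so π_D = (199 - q_D)q_D - 67q_D.
Maximising: ∂π_D/∂q_D = 132 - 2q_D = 0, giving q_D = 66.
Then q_K = (362 - 2·66)/4 = 115/2.

66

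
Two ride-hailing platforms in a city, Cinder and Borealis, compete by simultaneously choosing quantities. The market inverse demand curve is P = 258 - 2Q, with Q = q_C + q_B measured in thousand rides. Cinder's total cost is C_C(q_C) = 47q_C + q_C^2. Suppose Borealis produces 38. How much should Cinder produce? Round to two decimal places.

With the rival's output fixed at 38, Cinder's profit is π_C = (258 - 2·38 - 2q_C)q_C - (47q_C + q_C²) = (182 - 2q_C)q_C - (47q_C + q_C²).
∂π_C/∂q_C = 135 - 6q_C = 0, so q_C = 45/2.

22.50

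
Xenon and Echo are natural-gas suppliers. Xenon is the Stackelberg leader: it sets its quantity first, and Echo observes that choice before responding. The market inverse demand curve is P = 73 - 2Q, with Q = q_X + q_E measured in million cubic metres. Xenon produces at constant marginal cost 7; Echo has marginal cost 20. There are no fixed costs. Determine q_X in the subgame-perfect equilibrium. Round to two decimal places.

Solve by backward induction. Given q_X, the follower Echo maximises π_E = (73 - 2q_X - 2q_E)q_E - 20q_E.
Setting the follower's marginal profit to zero, 53 - 2q_X - 4q_E = 0, i.e. q_E = (53 - 2q_X)/4.
Xenon substitutes q_E(q_X) into its own profit: π_X = q_X(73 - 2q_X - (53 - 2q_X)/2) - 7q_X = (93/2 - q_X)q_X - 7q_X.
Maximising: ∂π_X/∂q_X = 79/2 - 2q_X = 0, giving q_X = 79/4.
Then q_E = (53 - 2·(79/4))/4 = 27/8.

19.75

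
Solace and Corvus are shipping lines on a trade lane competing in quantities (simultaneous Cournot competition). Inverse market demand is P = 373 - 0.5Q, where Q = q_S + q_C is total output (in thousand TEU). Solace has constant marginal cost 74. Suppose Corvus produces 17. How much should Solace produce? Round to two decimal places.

With the rival's output fixed at 17, Solace's profit is π_S = (373 - (1/2)·17 - (1/2)q_S)q_S - (74q_S) = (729/2 - (1/2)q_S)q_S - (74q_S).
∂π_S/∂q_S = 581/2 - q_S = 0, so q_S = 581/2.

290.50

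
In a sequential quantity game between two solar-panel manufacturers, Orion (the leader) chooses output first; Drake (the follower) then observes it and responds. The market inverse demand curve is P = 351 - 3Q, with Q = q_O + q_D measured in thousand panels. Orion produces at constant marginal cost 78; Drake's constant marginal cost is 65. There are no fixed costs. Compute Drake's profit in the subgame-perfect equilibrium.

The follower Drake best-responds to any q_O: π_D = (351 - 3Q)q_D - 65q_D.
Follower FOC: 286 - 3q_O - 6q_D = 0, so q_D(q_O) = (286 - 3q_O)/6.
Orion substitutes q_D(q_O) into its own profit: π_O = q_O(351 - 3q_O - (286 - 3q_O)/2) - 78q_O = (208 - (3/2)q_O)q_O - 78q_O.
The leader's first-order condition 130 - 3q_O = 0 yields q_O = 130/3.
Then q_D = (286 - 3·(130/3))/6 = 26.
Price P = 351 - 3·(208/3) = 143.
Drake's profit: (143 - 65)·26 = 2028.

2028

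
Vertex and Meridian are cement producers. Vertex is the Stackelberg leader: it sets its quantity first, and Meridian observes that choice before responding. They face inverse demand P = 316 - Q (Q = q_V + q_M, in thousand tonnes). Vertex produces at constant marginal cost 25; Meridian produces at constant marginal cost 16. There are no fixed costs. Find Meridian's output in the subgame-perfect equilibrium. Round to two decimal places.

The follower Meridian best-responds to any q_V: π_M = (316 - Q)q_M - 16q_M.
Setting the follower's marginal profit to zero, 300 - q_V - 2q_M = 0, i.e. q_M = (300 - q_V)/2.
The leader anticipates this reaction. Substituting into P = 316 - Q gives P = 166 - (1/2)q_V, so π_V = (166 - (1/2)q_V)q_V - 25q_V.
The leader's first-order condition 141 - q_V = 0 yields q_V = 141.
Then q_M = (300 - 141)/2 = 159/2.

79.50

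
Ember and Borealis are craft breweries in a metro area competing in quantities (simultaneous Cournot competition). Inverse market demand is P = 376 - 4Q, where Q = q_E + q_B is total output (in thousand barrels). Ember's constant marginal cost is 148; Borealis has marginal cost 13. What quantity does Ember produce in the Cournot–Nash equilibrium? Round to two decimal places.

7.75

Ember's profit: π_E = (376 - 4Q)q_E - (148q_E). Setting ∂π_E/∂q_E = 0: 228 - 8q_E - 4(q_B) = 0.
Borealis's first-order condition: 363 - 8q_B - 4(q_E) = 0.
So q_E = (228 - 4q_B)/8 and q_B = (363 - 4q_E)/8.
Substituting one into the other gives q_E = 31/4 and q_B = 83/2.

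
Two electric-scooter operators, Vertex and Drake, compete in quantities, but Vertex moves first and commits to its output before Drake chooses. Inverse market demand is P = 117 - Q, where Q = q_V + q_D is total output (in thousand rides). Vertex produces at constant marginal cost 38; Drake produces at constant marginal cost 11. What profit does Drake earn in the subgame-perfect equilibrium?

The follower Drake best-responds to any q_V: π_D = (117 - Q)q_D - 11q_D.
∂π_D/∂q_D = 106 - q_V - 2q_D = 0 gives the reaction function q_D = (106 - q_V)/2.
The leader anticipates this reaction. Substituting into P = 117 - Q gives P = 64 - (1/2)q_V, so π_V = (64 - (1/2)q_V)q_V - 38q_V.
The leader's first-order condition 26 - q_V = 0 yields q_V = 26.
Then q_D = (106 - 26)/2 = 40.
Price P = 117 - 66 = 51.
Drake's profit: (51 - 11)·40 = 1600.

1600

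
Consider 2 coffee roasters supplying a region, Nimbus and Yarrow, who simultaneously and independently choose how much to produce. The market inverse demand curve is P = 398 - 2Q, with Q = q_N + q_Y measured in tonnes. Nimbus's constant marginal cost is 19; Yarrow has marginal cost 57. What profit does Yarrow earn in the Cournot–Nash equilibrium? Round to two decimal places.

Nimbus's profit: π_N = (398 - 2Q)q_N - (19q_N). Setting ∂π_N/∂q_N = 0: 379 - 4q_N - 2(q_Y) = 0.
Yarrow's first-order condition: 341 - 4q_Y - 2(q_N) = 0.
Best responses: q_N = (379 - 2q_Y)/4, q_Y = (341 - 2q_N)/4.
Solving the pair: q_N = 139/2, q_Y = 101/2.
Price P = 398 - 2·120 = 158.
Yarrow's profit: (158 - 57)·(101/2) = 5100.5000.

5100.50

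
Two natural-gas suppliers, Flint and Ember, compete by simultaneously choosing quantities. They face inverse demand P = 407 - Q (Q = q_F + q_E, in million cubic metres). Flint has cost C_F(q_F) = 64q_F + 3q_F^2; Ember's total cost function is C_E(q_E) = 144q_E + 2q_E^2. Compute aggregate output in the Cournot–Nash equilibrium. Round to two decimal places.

75.66

Flint's profit: π_F = (407 - Q)q_F - (64q_F + 3q_F²). Setting ∂π_F/∂q_F = 0: 343 - 8q_F - (q_E) = 0.
Ember's profit: π_E = (407 - Q)q_E - (144q_E + 2q_E²). Setting ∂π_E/∂q_E = 0: 263 - 6q_E - (q_F) = 0.
So q_F = (343 - q_E)/8 and q_E = (263 - q_F)/6.
Substituting one into the other gives q_F = 1795/47 and q_E = 1761/47.
Total output Q = 1795/47 + 1761/47 = 75.6596.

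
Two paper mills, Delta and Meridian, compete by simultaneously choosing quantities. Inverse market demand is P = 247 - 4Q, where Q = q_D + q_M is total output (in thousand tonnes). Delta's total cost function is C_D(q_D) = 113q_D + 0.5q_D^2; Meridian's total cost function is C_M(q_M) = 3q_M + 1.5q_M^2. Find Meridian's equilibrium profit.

Delta's profit: π_D = (247 - 4Q)q_D - (113q_D + (1/2)q_D²). Setting ∂π_D/∂q_D = 0: 134 - 9q_D - 4(q_M) = 0.
Meridian's first-order condition: 244 - 11q_M - 4(q_D) = 0.
Best responses: q_D = (134 - 4q_M)/9, q_M = (244 - 4q_D)/11.
Substituting one into the other gives q_D = 6 and q_M = 20.
Price P = 247 - 4·26 = 143.
Meridian's profit: 143·20 - 3·20 - (3/2)·20² = 2200.

2200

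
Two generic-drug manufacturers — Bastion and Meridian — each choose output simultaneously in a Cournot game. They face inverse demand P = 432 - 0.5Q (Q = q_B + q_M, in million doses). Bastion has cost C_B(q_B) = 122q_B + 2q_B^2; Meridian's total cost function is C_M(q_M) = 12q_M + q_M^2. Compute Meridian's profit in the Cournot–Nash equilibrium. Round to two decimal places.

Bastion's profit: π_B = (432 - 0.5Q)q_B - (122q_B + 2q_B²). Setting ∂π_B/∂q_B = 0: 310 - 5q_B - (1/2)(q_M) = 0.
Meridian's profit: π_M = (432 - 0.5Q)q_M - (12q_M + q_M²). Setting ∂π_M/∂q_M = 0: 420 - 3q_M - (1/2)(q_B) = 0.
So q_B = (310 - (1/2)q_M)/5 and q_M = (420 - (1/2)q_B)/3.
Substituting one into the other gives q_B = 48.8136 and q_M = 131.8644.
Price P = 432 - (1/2)·180.6780 = 341.6610.
Meridian's profit: 341.6610·131.8644 - 12·131.8644 - 131.8644² = 26082.3327.

26082.33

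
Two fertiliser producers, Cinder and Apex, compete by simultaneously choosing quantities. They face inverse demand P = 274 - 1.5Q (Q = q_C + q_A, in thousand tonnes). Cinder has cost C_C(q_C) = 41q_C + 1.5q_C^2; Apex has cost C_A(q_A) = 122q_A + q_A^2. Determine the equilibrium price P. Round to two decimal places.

192.95

Cinder's profit: π_C = (274 - 1.5Q)q_C - (41q_C + (3/2)q_C²). Setting ∂π_C/∂q_C = 0: 233 - 6q_C - (3/2)(q_A) = 0.
Apex's profit: π_A = (274 - 1.5Q)q_A - (122q_A + q_A²). Setting ∂π_A/∂q_A = 0: 152 - 5q_A - (3/2)(q_C) = 0.
Rearranging gives the reaction functions q_C = (233 - (3/2)q_A)/6 and q_A = (152 - (3/2)q_C)/5.
Substituting one into the other gives q_C = 33.7658 and q_A = 750/37.
Total output Q = 54.0360, so price P = 274 - (3/2)·54.0360 = 192.9459.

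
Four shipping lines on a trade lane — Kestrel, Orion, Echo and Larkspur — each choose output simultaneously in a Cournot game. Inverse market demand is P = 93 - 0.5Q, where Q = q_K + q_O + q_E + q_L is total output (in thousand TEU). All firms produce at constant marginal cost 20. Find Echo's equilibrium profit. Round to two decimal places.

Each firm earns π_i = (93 - 0.5Q)q_i - 20q_i.
Setting ∂π_i/∂q_i = 0 with rivals' quantities fixed: 73 - q_i - (1/2)·Σ_{j≠i} q_j = 0.
By symmetry each firm produces the same amount; substituting Σ_{j≠i} q_j = 3q_i yields q_i = 73/(5/2) = 146/5.
Price P = 93 - (1/2)·(584/5) = 173/5.
Echo's profit: (173/5 - 20)·(146/5) = 426.3200.

426.32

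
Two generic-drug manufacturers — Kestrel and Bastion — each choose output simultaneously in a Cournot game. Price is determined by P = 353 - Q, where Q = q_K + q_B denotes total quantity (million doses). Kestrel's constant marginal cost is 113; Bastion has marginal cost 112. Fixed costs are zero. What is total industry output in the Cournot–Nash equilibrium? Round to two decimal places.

160.33

Kestrel's profit: π_K = (353 - Q)q_K - (113q_K). Setting ∂π_K/∂q_K = 0: 240 - 2q_K - (q_B) = 0.
Bastion's first-order condition: 241 - 2q_B - (q_K) = 0.
So q_K = (240 - q_B)/2 and q_B = (241 - q_K)/2.
Solving the pair: q_K = 239/3, q_B = 242/3.
Total output Q = 239/3 + 242/3 = 481/3.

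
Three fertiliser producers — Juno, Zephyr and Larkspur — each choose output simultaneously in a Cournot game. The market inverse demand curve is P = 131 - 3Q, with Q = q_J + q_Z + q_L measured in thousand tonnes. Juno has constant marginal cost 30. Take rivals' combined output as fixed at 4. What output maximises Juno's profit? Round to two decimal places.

14.83

With rivals' combined output fixed at 4, Juno's profit is π_J = (131 - 3·4 - 3q_J)q_J - (30q_J) = (119 - 3q_J)q_J - (30q_J).
∂π_J/∂q_J = 89 - 6q_J = 0, so q_J = 89/6.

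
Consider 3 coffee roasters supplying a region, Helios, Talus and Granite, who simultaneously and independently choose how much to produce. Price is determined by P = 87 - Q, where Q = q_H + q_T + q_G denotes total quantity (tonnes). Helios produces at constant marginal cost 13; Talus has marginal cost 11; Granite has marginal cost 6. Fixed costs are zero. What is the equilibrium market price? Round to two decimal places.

Helios's profit: π_H = (87 - Q)q_H - (13q_H). Setting ∂π_H/∂q_H = 0: 74 - 2q_H - (q_T + q_G) = 0.
Talus's first-order condition: 76 - 2q_T - (q_H + q_G) = 0.
Granite's first-order condition: 81 - 2q_G - (q_H + q_T) = 0.
Adding the 3 conditions: 231 − 2Q − 2Q = 0, i.e. Q = 231/4.
Back-substituting: q_H = (74 − 231/4) = 65/4, q_T = (76 − 231/4) = 73/4, q_G = (81 − 231/4) = 93/4.
Total output Q = 231/4, so price P = 87 - 231/4 = 117/4.

29.25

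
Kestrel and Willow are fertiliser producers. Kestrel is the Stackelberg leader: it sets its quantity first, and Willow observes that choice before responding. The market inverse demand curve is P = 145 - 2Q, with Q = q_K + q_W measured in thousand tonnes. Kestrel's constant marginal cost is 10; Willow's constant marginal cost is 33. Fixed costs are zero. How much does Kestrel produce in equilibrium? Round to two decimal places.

The follower Willow best-responds to any q_K: π_W = (145 - 2Q)q_W - 33q_W.
Setting the follower's marginal profit to zero, 112 - 2q_K - 4q_W = 0, i.e. q_W = (112 - 2q_K)/4.
Kestrel substitutes q_W(q_K) into its own profit: π_K = q_K(145 - 2q_K - (112 - 2q_K)/2) - 10q_K = (89 - q_K)q_K - 10q_K.
Maximising: ∂π_K/∂q_K = 79 - 2q_K = 0, giving q_K = 79/2.
Then q_W = (112 - 2·(79/2))/4 = 33/4.

39.50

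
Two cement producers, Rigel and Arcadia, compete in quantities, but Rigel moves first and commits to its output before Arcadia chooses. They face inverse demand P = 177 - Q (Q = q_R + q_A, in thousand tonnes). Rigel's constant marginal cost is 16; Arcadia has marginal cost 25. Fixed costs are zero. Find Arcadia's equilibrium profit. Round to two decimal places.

The follower Arcadia best-responds to any q_R: π_A = (177 - Q)q_A - 25q_A.
∂π_A/∂q_A = 152 - q_R - 2q_A = 0 gives the reaction function q_A = (152 - q_R)/2.
The leader anticipates this reaction. Substituting into P = 177 - Q gives P = 101 - (1/2)q_R, so π_R = (101 - (1/2)q_R)q_R - 16q_R.
The leader's first-order condition 85 - q_R = 0 yields q_R = 85.
Then q_A = (152 - 85)/2 = 67/2.
Price P = 177 - 237/2 = 117/2.
Arcadia's profit: (117/2 - 25)·(67/2) = 1122.2500.

1122.25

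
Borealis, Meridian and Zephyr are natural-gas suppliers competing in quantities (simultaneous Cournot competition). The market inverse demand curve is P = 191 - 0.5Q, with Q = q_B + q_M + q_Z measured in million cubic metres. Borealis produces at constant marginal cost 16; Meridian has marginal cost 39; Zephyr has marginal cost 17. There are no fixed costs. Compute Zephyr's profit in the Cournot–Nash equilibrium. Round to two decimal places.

4753.13

Borealis's profit: π_B = (191 - 0.5Q)q_B - (16q_B). Setting ∂π_B/∂q_B = 0: 175 - q_B - (1/2)(q_M + q_Z) = 0.
Meridian's first-order condition: 152 - q_M - (1/2)(q_B + q_Z) = 0.
Zephyr's profit: π_Z = (191 - 0.5Q)q_Z - (17q_Z). Setting ∂π_Z/∂q_Z = 0: 174 - q_Z - (1/2)(q_B + q_M) = 0.
Adding the 3 conditions: 501 − Q − Q = 0, i.e. Q = 501/2.
Back-substituting: q_B = (175 − 501/4)/(1/2) = 199/2, q_M = (152 − 501/4)/(1/2) = 107/2, q_Z = (174 − 501/4)/(1/2) = 195/2.
Price P = 191 - (1/2)·(501/2) = 263/4.
Zephyr's profit: (263/4 - 17)·(195/2) = 4753.1250.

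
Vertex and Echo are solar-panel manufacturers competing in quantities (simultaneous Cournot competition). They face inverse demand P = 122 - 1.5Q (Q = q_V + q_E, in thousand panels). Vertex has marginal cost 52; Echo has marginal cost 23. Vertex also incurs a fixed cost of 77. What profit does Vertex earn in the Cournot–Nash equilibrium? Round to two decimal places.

47.52

Vertex's profit: π_V = (122 - 1.5Q)q_V - (52q_V). Setting ∂π_V/∂q_V = 0: 70 - 3q_V - (3/2)(q_E) = 0.
Echo's first-order condition: 99 - 3q_E - (3/2)(q_V) = 0.
So q_V = (70 - (3/2)q_E)/3 and q_E = (99 - (3/2)q_V)/3.
Solving the pair: q_V = 82/9, q_E = 256/9.
Price P = 122 - (3/2)·(338/9) = 197/3.
Vertex's profit: (197/3 - 52)·(82/9) - 77 = 1283/27.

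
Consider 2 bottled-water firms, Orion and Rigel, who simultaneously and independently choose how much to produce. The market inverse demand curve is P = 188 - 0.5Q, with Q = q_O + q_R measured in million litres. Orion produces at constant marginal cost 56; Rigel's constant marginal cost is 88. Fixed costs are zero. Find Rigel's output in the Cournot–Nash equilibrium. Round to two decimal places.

45.33

Orion's profit: π_O = (188 - 0.5Q)q_O - (56q_O). Setting ∂π_O/∂q_O = 0: 132 - q_O - (1/2)(q_R) = 0.
Rigel's first-order condition: 100 - q_R - (1/2)(q_O) = 0.
Best responses: q_O = (132 - (1/2)q_R), q_R = (100 - (1/2)q_O).
Solving the pair: q_O = 328/3, q_R = 136/3.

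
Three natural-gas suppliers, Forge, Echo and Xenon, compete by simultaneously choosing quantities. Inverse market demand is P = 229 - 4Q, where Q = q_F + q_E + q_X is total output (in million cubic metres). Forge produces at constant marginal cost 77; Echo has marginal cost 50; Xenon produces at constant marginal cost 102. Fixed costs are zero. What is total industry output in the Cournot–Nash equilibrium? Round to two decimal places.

28.63

Forge's profit: π_F = (229 - 4Q)q_F - (77q_F). Setting ∂π_F/∂q_F = 0: 152 - 8q_F - 4(q_E + q_X) = 0.
Echo's profit: π_E = (229 - 4Q)q_E - (50q_E). Setting ∂π_E/∂q_E = 0: 179 - 8q_E - 4(q_F + q_X) = 0.
Xenon's profit: π_X = (229 - 4Q)q_X - (102q_X). Setting ∂π_X/∂q_X = 0: 127 - 8q_X - 4(q_F + q_E) = 0.
Adding the 3 conditions: 458 − 8Q − 8Q = 0, i.e. Q = 229/8.
Back-substituting: q_F = (152 − 229/2)/4 = 75/8, q_E = (179 − 229/2)/4 = 129/8, q_X = (127 − 229/2)/4 = 25/8.
Total output Q = 75/8 + 129/8 + 25/8 = 229/8.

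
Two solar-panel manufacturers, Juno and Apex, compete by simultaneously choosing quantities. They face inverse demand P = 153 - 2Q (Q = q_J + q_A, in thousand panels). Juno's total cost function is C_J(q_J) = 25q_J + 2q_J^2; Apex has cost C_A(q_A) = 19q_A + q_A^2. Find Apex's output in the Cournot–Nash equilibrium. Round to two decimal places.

Juno's profit: π_J = (153 - 2Q)q_J - (25q_J + 2q_J²). Setting ∂π_J/∂q_J = 0: 128 - 8q_J - 2(q_A) = 0.
Apex's first-order condition: 134 - 6q_A - 2(q_J) = 0.
So q_J = (128 - 2q_A)/8 and q_A = (134 - 2q_J)/6.
Solving the pair: q_J = 125/11, q_A = 204/11.

18.55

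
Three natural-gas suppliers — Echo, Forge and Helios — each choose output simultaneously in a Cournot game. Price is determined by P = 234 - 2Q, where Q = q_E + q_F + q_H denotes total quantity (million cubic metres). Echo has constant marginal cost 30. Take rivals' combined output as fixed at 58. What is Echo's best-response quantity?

22

With rivals' combined output fixed at 58, Echo's profit is π_E = (234 - 2·58 - 2q_E)q_E - (30q_E) = (118 - 2q_E)q_E - (30q_E).
∂π_E/∂q_E = 88 - 4q_E = 0, so q_E = 22.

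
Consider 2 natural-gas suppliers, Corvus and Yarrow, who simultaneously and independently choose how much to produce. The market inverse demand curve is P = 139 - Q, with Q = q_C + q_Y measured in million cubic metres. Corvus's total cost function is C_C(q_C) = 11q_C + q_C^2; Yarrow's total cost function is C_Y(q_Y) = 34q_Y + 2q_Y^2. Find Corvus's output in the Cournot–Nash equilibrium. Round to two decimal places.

28.83

Corvus's profit: π_C = (139 - Q)q_C - (11q_C + q_C²). Setting ∂π_C/∂q_C = 0: 128 - 4q_C - (q_Y) = 0.
Yarrow's profit: π_Y = (139 - Q)q_Y - (34q_Y + 2q_Y²). Setting ∂π_Y/∂q_Y = 0: 105 - 6q_Y - (q_C) = 0.
Rearranging gives the reaction functions q_C = (128 - q_Y)/4 and q_Y = (105 - q_C)/6.
Substituting one into the other gives q_C = 663/23 and q_Y = 292/23.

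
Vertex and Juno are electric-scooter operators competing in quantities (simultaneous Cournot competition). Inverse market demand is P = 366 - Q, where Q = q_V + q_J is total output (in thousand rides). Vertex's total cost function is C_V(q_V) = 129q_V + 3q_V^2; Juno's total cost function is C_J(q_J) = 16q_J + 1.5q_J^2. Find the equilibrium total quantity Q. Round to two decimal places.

Vertex's profit: π_V = (366 - Q)q_V - (129q_V + 3q_V²). Setting ∂π_V/∂q_V = 0: 237 - 8q_V - (q_J) = 0.
Juno's first-order condition: 350 - 5q_J - (q_V) = 0.
So q_V = (237 - q_J)/8 and q_J = (350 - q_V)/5.
Solving the pair: q_V = 835/39, q_J = 65.7179.
Total output Q = 835/39 + 65.7179 = 87.1282.

87.13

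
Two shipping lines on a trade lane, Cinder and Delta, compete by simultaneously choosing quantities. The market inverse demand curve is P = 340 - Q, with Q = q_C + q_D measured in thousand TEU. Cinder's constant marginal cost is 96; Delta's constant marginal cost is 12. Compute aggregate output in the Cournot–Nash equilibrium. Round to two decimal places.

Cinder's profit: π_C = (340 - Q)q_C - (96q_C). Setting ∂π_C/∂q_C = 0: 244 - 2q_C - (q_D) = 0.
Delta's first-order condition: 328 - 2q_D - (q_C) = 0.
Rearranging gives the reaction functions q_C = (244 - q_D)/2 and q_D = (328 - q_C)/2.
Solving the pair: q_C = 160/3, q_D = 412/3.
Total output Q = 160/3 + 412/3 = 572/3.

190.67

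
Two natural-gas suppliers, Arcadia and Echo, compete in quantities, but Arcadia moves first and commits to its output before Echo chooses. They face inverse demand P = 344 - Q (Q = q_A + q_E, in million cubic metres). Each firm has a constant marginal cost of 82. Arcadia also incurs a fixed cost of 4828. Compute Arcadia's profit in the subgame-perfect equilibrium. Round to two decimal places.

3752.50

The follower Echo best-responds to any q_A: π_E = (344 - Q)q_E - 82q_E.
Follower FOC: 262 - q_A - 2q_E = 0, so q_E(q_A) = (262 - q_A)/2.
Arcadia substitutes q_E(q_A) into its own profit: π_A = q_A(344 - q_A - (262 - q_A)/2) - 82q_A = (213 - (1/2)q_A)q_A - 82q_A.
The leader's first-order condition 131 - q_A = 0 yields q_A = 131.
Then q_E = (262 - 131)/2 = 131/2.
Price P = 344 - 393/2 = 295/2.
Arcadia's profit: (295/2 - 82)·131 - 4828 = 3752.5000.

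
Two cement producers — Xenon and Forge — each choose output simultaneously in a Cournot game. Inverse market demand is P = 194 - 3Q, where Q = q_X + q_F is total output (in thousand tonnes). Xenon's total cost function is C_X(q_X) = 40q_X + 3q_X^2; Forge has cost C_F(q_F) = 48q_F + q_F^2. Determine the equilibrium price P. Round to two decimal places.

122.14

Xenon's profit: π_X = (194 - 3Q)q_X - (40q_X + 3q_X²). Setting ∂π_X/∂q_X = 0: 154 - 12q_X - 3(q_F) = 0.
Forge's profit: π_F = (194 - 3Q)q_F - (48q_F + q_F²). Setting ∂π_F/∂q_F = 0: 146 - 8q_F - 3(q_X) = 0.
Best responses: q_X = (154 - 3q_F)/12, q_F = (146 - 3q_X)/8.
Substituting one into the other gives q_X = 794/87 and q_F = 430/29.
Total output Q = 23.9540, so price P = 194 - 3·23.9540 = 122.1379.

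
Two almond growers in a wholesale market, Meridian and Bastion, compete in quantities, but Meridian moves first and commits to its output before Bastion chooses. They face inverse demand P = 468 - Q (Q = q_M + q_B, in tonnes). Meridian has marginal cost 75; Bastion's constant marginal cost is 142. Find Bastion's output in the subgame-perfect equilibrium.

Solve by backward induction. Given q_M, the follower Bastion maximises π_B = (468 - q_M - q_B)q_B - 142q_B.
Setting the follower's marginal profit to zero, 326 - q_M - 2q_B = 0, i.e. q_B = (326 - q_M)/2.
The leader anticipates this reaction. Substituting into P = 468 - Q gives P = 305 - (1/2)q_M, so π_M = (305 - (1/2)q_M)q_M - 75q_M.
The leader's first-order condition 230 - q_M = 0 yields q_M = 230.
Then q_B = (326 - 230)/2 = 48.

48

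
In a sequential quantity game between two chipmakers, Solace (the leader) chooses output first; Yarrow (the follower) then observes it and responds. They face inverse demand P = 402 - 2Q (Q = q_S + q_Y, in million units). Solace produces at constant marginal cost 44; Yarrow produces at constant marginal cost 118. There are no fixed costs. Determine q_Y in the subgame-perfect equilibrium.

Solve by backward induction. Given q_S, the follower Yarrow maximises π_Y = (402 - 2q_S - 2q_Y)q_Y - 118q_Y.
Follower FOC: 284 - 2q_S - 4q_Y = 0, so q_Y(q_S) = (284 - 2q_S)/4.
Solace substitutes q_Y(q_S) into its own profit: π_S = q_S(402 - 2q_S - (284 - 2q_S)/2) - 44q_S = (260 - q_S)q_S - 44q_S.
Maximising: ∂π_S/∂q_S = 216 - 2q_S = 0, giving q_S = 108.
Then q_Y = (284 - 2·108)/4 = 17.

17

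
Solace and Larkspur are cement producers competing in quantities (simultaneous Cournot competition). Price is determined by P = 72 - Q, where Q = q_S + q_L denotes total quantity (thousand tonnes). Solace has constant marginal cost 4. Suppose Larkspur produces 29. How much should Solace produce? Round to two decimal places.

19.50

With the rival's output fixed at 29, Solace's profit is π_S = (72 - 29 - q_S)q_S - (4q_S) = (43 - q_S)q_S - (4q_S).
∂π_S/∂q_S = 39 - 2q_S = 0, so q_S = 39/2.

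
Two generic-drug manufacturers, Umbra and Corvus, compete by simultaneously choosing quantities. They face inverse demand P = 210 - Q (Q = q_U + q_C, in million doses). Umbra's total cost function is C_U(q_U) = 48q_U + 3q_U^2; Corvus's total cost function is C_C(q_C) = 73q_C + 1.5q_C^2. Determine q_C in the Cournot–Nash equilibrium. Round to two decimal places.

Umbra's profit: π_U = (210 - Q)q_U - (48q_U + 3q_U²). Setting ∂π_U/∂q_U = 0: 162 - 8q_U - (q_C) = 0.
Corvus's first-order condition: 137 - 5q_C - (q_U) = 0.
So q_U = (162 - q_C)/8 and q_C = (137 - q_U)/5.
Substituting one into the other gives q_U = 673/39 and q_C = 934/39.

23.95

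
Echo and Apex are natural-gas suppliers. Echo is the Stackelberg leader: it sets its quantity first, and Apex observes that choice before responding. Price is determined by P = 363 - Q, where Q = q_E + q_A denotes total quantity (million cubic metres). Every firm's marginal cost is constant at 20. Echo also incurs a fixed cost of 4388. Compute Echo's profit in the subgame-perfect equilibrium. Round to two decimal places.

Solve by backward induction. Given q_E, the follower Apex maximises π_A = (363 - q_E - q_A)q_A - 20q_A.
∂π_A/∂q_A = 343 - q_E - 2q_A = 0 gives the reaction function q_A = (343 - q_E)/2.
The leader anticipates this reaction. Substituting into P = 363 - Q gives P = 383/2 - (1/2)q_E, so π_E = (383/2 - (1/2)q_E)q_E - 20q_E.
Leader FOC: 343/2 - q_E = 0, so q_E = 343/2.
Then q_A = (343 - 343/2)/2 = 343/4.
Price P = 363 - 1029/4 = 423/4.
Echo's profit: (423/4 - 20)·(343/2) - 4388 = 10318.1250.

10318.13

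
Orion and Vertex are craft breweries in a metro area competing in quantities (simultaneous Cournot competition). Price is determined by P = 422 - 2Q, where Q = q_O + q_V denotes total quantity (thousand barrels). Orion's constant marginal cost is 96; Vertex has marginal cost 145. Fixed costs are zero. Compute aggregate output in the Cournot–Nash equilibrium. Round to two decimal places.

100.50

Orion's profit: π_O = (422 - 2Q)q_O - (96q_O). Setting ∂π_O/∂q_O = 0: 326 - 4q_O - 2(q_V) = 0.
Vertex's first-order condition: 277 - 4q_V - 2(q_O) = 0.
So q_O = (326 - 2q_V)/4 and q_V = (277 - 2q_O)/4.
Solving the pair: q_O = 125/2, q_V = 38.
Total output Q = 125/2 + 38 = 201/2.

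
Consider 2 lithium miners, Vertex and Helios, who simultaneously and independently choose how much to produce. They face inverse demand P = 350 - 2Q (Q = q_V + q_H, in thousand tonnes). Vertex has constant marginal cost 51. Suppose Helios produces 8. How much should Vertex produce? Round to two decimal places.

70.75

With the rival's output fixed at 8, Vertex's profit is π_V = (350 - 2·8 - 2q_V)q_V - (51q_V) = (334 - 2q_V)q_V - (51q_V).
∂π_V/∂q_V = 283 - 4q_V = 0, so q_V = 283/4.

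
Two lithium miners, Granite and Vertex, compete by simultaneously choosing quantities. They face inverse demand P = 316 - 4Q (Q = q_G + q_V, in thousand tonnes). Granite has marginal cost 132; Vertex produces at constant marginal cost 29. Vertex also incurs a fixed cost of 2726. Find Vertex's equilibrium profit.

Granite's profit: π_G = (316 - 4Q)q_G - (132q_G). Setting ∂π_G/∂q_G = 0: 184 - 8q_G - 4(q_V) = 0.
Vertex's profit: π_V = (316 - 4Q)q_V - (29q_V). Setting ∂π_V/∂q_V = 0: 287 - 8q_V - 4(q_G) = 0.
Best responses: q_G = (184 - 4q_V)/8, q_V = (287 - 4q_G)/8.
Solving the pair: q_G = 27/4, q_V = 65/2.
Price P = 316 - 4·(157/4) = 159.
Vertex's profit: (159 - 29)·(65/2) - 2726 = 1499.

1499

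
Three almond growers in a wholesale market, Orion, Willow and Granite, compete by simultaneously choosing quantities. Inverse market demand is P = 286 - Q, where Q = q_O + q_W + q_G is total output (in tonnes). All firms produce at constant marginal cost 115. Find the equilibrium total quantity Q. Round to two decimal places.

128.25

A representative firm's profit is π_i = q_i(286 - Q) - 115q_i.
Setting ∂π_i/∂q_i = 0 with rivals' quantities fixed: 171 - 2q_i - Σ_{j≠i} q_j = 0.
By symmetry each firm produces the same amount; substituting Σ_{j≠i} q_j = 2q_i yields q_i = 171/4.
Total output Q = 171/4 + 171/4 + 171/4 = 513/4.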